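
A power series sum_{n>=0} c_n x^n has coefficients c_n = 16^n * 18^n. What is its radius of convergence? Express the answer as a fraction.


By the root test (Cauchy-Hadamard), the radius is R = 1 / limsup_n |c_n|^(1/n).
Here |c_n|^(1/n) = (16^n * 18^n)^(1/n) = 16 * 18 = 288 for all n.
So R = 1/288 = 1/288.

1/288


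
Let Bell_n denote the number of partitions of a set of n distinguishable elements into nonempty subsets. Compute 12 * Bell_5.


Bell_5 can be computed from the Bell triangle or from Dobinski's identity Bell_n = (1/e) * sum_{k>=0} k^n / k!.
Computing Bell_5 = 52.
Then 12 * 52 = 624.

624


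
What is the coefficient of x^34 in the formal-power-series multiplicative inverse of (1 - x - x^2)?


Let the inverse be f(x) = sum_{k>=0} a_k x^k. From f(x) * (1 - x - x^2) = 1 and matching coefficients:
 x^0: a_0 = 1.
 x^1: a_1 - a_0 = 0, so a_1 = 1.
 x^k (k >= 2): a_k - a_{k-1} - a_{k-2} = 0, i.e. a_k = a_{k-1} + a_{k-2}.
This is the Fibonacci-type recurrence shifted so that a_0 = a_1 = 1.
Iterating: a_0=1, a_1=1, a_2=2, a_3=3, a_4=5, a_5=8, a_6=13, a_7=21, a_8=34, a_9=55, ...
a_34 = 9227465.

9227465


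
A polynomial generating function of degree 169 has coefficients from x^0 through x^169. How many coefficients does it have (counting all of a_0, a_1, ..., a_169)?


A polynomial of degree 169 takes the form a_0 + a_1 x + ... + a_169 x^169.
The number of coefficients is 169 + 1 = 170.

170


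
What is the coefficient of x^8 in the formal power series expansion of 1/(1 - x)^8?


The negative binomial / multiset identity is
1/(1 - x)^r = sum_{k>=0} C(k + r - 1, r - 1) x^k.
Here r = 8 and k = 8, so the coefficient is
C(8 + 7, 7) = C(15, 7)
= 6435

6435


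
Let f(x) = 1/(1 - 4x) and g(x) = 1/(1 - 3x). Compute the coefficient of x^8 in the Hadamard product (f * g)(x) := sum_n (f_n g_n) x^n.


f has coefficients f_k = 4^k and g has coefficients g_k = 3^k, so the Hadamard product has coefficient (f*g)_k = 4^k * 3^k = 12^k.
For k = 8: 12^8 = 429981696.

429981696


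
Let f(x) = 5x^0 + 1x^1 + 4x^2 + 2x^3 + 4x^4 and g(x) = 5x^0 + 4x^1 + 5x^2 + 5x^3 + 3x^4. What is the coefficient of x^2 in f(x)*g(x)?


Cauchy product at x^2:
5*5 + 1*4 + 4*5
= 49

49


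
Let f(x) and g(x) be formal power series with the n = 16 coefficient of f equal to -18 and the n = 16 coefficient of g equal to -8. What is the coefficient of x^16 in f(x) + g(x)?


Addition of formal power series is termwise.
The coefficient of x^16 in f + g = -18 + -8
= -26

-26


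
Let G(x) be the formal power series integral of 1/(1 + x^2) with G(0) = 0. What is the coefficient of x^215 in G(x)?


1/(1 + x^2) = sum_{j>=0} (-1)^j x^(2j). Integrating termwise with G(0) = 0:
G(x) = sum_{j>=0} (-1)^j x^(2j+1) / (2j+1) = arctan(x).
Only odd powers are nonzero. For x^215 write 215 = 2*107 + 1, giving
(-1)^107 / 215 = -1/215 = -1/215.

-1/215


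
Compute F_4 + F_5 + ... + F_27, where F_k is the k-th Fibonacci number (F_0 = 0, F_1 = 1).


Use the identity sum_{k=0}^{N} F_k = F_{N+2} - 1 (which follows from F_{k+2} - F_{k+1} = F_k). Then
sum_{k=4}^{27} F_k = (F_{29} - 1) - (F_{5} - 1) = F_{29} - F_{5}.
Computing: F_{29} = 514229, F_{5} = 5, so
Sum = 514229 - 5 = 514224.

514224


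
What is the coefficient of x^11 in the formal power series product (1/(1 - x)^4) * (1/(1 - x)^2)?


Combine the factors: (1/(1 - x)^4) * (1/(1 - x)^2) = 1/(1 - x)^6.
Then use 1/(1 - x)^r = sum_{k>=0} C(k + r - 1, r - 1) x^k with r = 6 and k = 11:
C(16, 5) = 4368.

4368


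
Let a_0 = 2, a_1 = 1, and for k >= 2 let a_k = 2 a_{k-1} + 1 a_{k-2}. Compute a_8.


Iterating the recurrence forward:
a_0 = 2
a_1 = 1
a_2 = 2*1 + 1*2 = 4
a_3 = 2*4 + 1*1 = 9
a_4 = 2*9 + 1*4 = 22
a_5 = 2*22 + 1*9 = 53
a_6 = 2*53 + 1*22 = 128
a_7 = 2*128 + 1*53 = 309
a_8 = 2*309 + 1*128 = 746
So a_8 = 746.

746


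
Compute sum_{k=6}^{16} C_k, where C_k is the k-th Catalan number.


C_6 through C_16: 132, 429, 1430, 4862, 16796, 58786, 208012, 742900, 2674440, 9694845, 35357670
Sum = 132 + 429 + 1430 + 4862 + 16796 + 58786 + 208012 + 742900 + 2674440 + 9694845 + 35357670
= 48760302

48760302


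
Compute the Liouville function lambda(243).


The Liouville function is lambda(k) = (-1)^Omega(k), where Omega(k) counts the prime factors of k with multiplicity.
Factoring: 243 = 3 * 3 * 3 * 3 * 3, so Omega(243) = 5.
lambda(243) = (-1)^5 = -1.

-1


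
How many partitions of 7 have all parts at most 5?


Using the generating function (1-x)^(-1)(1-x^2)^(-1)...(1-x^5)^(-1),
the coefficient of x^7 counts these restricted partitions.
Result = 13

13


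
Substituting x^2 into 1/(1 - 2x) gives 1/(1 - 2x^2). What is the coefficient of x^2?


The coefficient of x^(2m) in 1/(1 - 2x^2) is 2^m.
With n = 2 = 2*1, the coefficient is 2^1 = 2.

2


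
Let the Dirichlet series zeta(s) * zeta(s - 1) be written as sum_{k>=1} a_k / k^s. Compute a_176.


Convolution gives a_k = sum_{d | k} d * 1 = sum_{d | k} d = sigma(k), the sum of positive divisors of k.
For k = 176, the divisors are 1, 2, 4, 8, 11, 16, 22, 44, 88, 176, so
sigma(176) = 1 + 2 + 4 + 8 + 11 + 16 + 22 + 44 + 88 + 176 = 372.

372


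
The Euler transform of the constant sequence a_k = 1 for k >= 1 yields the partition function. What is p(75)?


The Euler transform converts the sequence a_k = 1 into the number of integer partitions.
Using the recurrence or dynamic programming:
p(75) = 8118264

8118264


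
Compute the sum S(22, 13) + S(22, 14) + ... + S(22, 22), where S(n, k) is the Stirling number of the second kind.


By definition, S(n, k) counts partitions of an n-set into exactly k nonempty blocks.
Computing row n = 22 for k = 13..22:
S(22, k): 22496861868481, 3295165281331, 345615943200, 26046574004, 1404142047, 53374629, 1389850, 23485, 231, 1
Sum = 26165148597259.

26165148597259


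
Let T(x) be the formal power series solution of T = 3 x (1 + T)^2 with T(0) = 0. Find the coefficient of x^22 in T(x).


Apply the Lagrange inversion formula: if T = 3 x * phi(T) with phi(t) = (1 + t)^2, then [x^n] T = 3^n * (1/n) [t^(n-1)] phi(t)^n = 3^n * (1/n) [t^(n-1)] (1 + t)^(2n) = 3^n * (1/n) C(2n, n-1).
Using the identity C(2n, n-1) = C(2n, n) * n / (n+1), the unscaled factor equals C(2n, n) / (n+1) = C_n, the n-th Catalan number.
For n = 22: C_22 = C(44, 22) / 23 = 2104098963720/23 = 91482563640.
With the 3^22 = 31381059609 factor, the coefficient is 31381059609 * 91482563640 = 2870819782770976016760.

2870819782770976016760


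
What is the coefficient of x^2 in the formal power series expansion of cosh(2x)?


The Maclaurin series is cosh(t) = sum_{m>=0} t^(2m) / (2m)!, so substituting t = 2x, only even powers of x are nonzero, with coefficient of x^(2m) equal to 2^(2m) / (2m)!.
For x^2 the coefficient is 2^2/2! = 4/2 = 2.

2


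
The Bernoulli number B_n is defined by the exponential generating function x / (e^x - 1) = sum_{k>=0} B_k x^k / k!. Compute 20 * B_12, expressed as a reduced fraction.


Bernoulli numbers can also be computed recursively via B_0 = 1 and sum_{j=0}^{m} C(m+1, j) B_j = 0 for m >= 1. Odd-index Bernoulli numbers vanish for k >= 3.
Computing B_12 = -691/2730, so 20 * B_12 = 20 * -691/2730 = -1382/273.

-1382/273


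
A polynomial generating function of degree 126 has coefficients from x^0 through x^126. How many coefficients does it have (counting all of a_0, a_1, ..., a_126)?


A polynomial of degree 126 takes the form a_0 + a_1 x + ... + a_126 x^126.
The number of coefficients is 126 + 1 = 127.

127


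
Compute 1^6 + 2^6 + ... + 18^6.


This power sum has a closed form given by Faulhaber's formula
sum_{k=1}^{m} k^p = (1 / (p + 1)) * sum_{j=0}^{p} C(p + 1, j) B_j m^(p + 1 - j),
but for small m direct computation is fastest:
1 + 64 + 729 + 4096 + 15625 + 46656 + 117649 + 262144 + 531441 + 1000000 + 1771561 + 2985984 + 4826809 + 7529536 + 11390625 + 16777216 + 24137569 + 34012224 = 105409929.

105409929


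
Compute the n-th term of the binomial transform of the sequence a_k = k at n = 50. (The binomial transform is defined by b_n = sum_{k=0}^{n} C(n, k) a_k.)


With a_k = k, b_n = sum_{k=0}^{n} C(n, k) k. Using k * C(n, k) = n * C(n-1, k-1) gives b_n = n * sum_{k>=1} C(n-1, k-1) = n * 2^(n-1).
For n = 50: 50 * 2^49 = 50 * 562949953421312 = 28147497671065600.

28147497671065600


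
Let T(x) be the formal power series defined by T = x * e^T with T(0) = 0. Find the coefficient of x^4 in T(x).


Apply the Lagrange inversion formula: if T = x * phi(T) with phi(t) = e^t, then
[x^n] T = (1/n) [t^(n-1)] phi(t)^n = (1/n) [t^(n-1)] e^(n t) = (1/n) * n^(n-1) / (n-1)! = n^(n-1) / n!.
When c = 1 this is the Cayley count of rooted labeled trees on n vertices, divided by n!.
For n = 4: 4^3 / 4! = 64/24 = 8/3.

8/3


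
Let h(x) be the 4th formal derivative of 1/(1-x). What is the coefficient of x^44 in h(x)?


Differentiating 4 times: d^4/dx^4 [1/(1-x)] = 4!/(1-x)^5.
The expansion 1/(1-x)^5 = sum_{k>=0} C(k+4, 4) x^k, so the coefficient of x^n in 4!/(1-x)^5 is 4! * C(n+4, 4).
For n = 44: 24 * C(48, 4) = 24 * 194580 = 4669920

4669920


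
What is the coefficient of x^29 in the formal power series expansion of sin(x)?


The Maclaurin series is sin(t) = sum_{k>=0} (-1)^k t^(2k+1) / (2k+1)!, so substituting t = x, only odd powers of x are nonzero, with coefficient of x^(2k+1) equal to (-1)^k / (2k+1)!.
Write 29 = 2*14 + 1, giving the coefficient (-1)^14 / 29! = 1/8841761993739701954543616000000 = 1/8841761993739701954543616000000.

1/8841761993739701954543616000000


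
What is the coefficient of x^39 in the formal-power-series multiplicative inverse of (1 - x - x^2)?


Let the inverse be f(x) = sum_{k>=0} a_k x^k. From f(x) * (1 - x - x^2) = 1 and matching coefficients:
 x^0: a_0 = 1.
 x^1: a_1 - a_0 = 0, so a_1 = 1.
 x^k (k >= 2): a_k - a_{k-1} - a_{k-2} = 0, i.e. a_k = a_{k-1} + a_{k-2}.
This is the Fibonacci-type recurrence shifted so that a_0 = a_1 = 1.
Iterating: a_0=1, a_1=1, a_2=2, a_3=3, a_4=5, a_5=8, a_6=13, a_7=21, a_8=34, a_9=55, ...
a_39 = 102334155.

102334155


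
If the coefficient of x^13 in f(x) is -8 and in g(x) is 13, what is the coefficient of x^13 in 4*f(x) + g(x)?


Scalar multiplication scales coefficients: 4 * -8 = -32.
Then add the g coefficient: -32 + 13
= -19

-19


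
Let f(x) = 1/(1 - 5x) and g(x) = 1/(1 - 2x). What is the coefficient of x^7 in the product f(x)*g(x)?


The coefficient of x^n in f*g is the Cauchy product: sum_{k=0}^{n} a^k * b^(n-k).
With a=5, b=2, n=7:
sum_{k=0}^{7} 5^k * 2^(7-k)
= 130123

130123


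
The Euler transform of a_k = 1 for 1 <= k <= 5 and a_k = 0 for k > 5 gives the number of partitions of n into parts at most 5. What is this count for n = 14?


Partitions of 14 into parts at most 5:
Using generating function (1-x)^(-1)(1-x^2)^(-1)...(1-x^5)^(-1),
the coefficient of x^14 = 70

70


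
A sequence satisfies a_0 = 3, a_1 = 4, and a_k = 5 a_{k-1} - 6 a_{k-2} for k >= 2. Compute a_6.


The characteristic equation is t^2 - 5 t + 6 = 0, with roots r_1 = 3 and r_2 = 2 (so c_1 = r_1 + r_2, c_2 = -r_1 r_2 as required).
One can use the closed form a_n = A r_1^n + B r_2^n, but direct iteration is more reliable:
a_0 = 3, a_1 = 4, a_2 = 2, a_3 = -14, a_4 = -82, a_5 = -326, a_6 = -1138.
So a_6 = -1138.

-1138


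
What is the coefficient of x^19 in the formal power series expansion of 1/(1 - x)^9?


The negative binomial / multiset identity is
1/(1 - x)^r = sum_{k>=0} C(k + r - 1, r - 1) x^k.
Here r = 9 and k = 19, so the coefficient is
C(19 + 8, 8) = C(27, 8)
= 2220075

2220075


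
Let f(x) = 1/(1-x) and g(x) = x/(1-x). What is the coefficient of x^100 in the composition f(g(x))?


First simplify the composition: f(g(x)) = 1/(1 - x/(1-x)) = (1-x)/((1-x) - x) = (1-x)/(1-2x).
Now extract the coefficient. Write (1-x)/(1-2x) = 1/(1-2x) - x/(1-2x).
The coefficient of x^n in 1/(1-2x) is 2^n, and in x/(1-2x) is 2^(n-1) (for n >= 1).
So the coefficient of x^100 is 2^100 - 2^99 = 1267650600228229401496703205376 - 633825300114114700748351602688 = 633825300114114700748351602688.

633825300114114700748351602688


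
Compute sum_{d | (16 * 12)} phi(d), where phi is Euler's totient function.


First, 16 * 12 = 192. One classical identity is sum_{d | n} phi(d) = n (each k in [1, n] has a unique gcd with n, and among the k's with gcd(k, n) = n/d there are phi(d) of them). So the sum equals 192. We also verify directly:
Divisors of 192: 1, 2, 3, 4, 6, 8, 12, 16, 24, 32, 48, 64, 96, 192.
phi values: 1, 1, 2, 2, 2, 4, 4, 8, 8, 16, 16, 32, 32, 64.
Sum = 192.

192


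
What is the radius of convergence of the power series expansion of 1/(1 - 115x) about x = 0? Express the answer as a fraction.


Expanding 1/(1 - 115x) = sum_{k>=0} 115^k x^k, the series converges when |115x| < 1, i.e., |x| < 1/115.
So the radius of convergence is 1/115 = 1/115.

1/115


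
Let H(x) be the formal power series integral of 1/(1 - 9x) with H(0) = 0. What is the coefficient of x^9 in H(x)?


1/(1 - 9x) = sum_{k>=0} 9^k x^k. Integrating termwise with H(0) = 0:
H(x) = sum_{k>=0} 9^k x^(k+1) / (k+1) = sum_{m>=1} 9^(m-1) x^m / m.
For m = 9: 9^8/9 = 43046721/9 = 4782969.

4782969


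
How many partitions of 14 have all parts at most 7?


Using the generating function (1-x)^(-1)(1-x^2)^(-1)...(1-x^7)^(-1),
the coefficient of x^14 counts these restricted partitions.
Result = 105

105


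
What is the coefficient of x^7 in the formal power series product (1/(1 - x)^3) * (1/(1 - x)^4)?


Combine the factors: (1/(1 - x)^3) * (1/(1 - x)^4) = 1/(1 - x)^7.
Then use 1/(1 - x)^r = sum_{k>=0} C(k + r - 1, r - 1) x^k with r = 7 and k = 7:
C(13, 6) = 1716.

1716


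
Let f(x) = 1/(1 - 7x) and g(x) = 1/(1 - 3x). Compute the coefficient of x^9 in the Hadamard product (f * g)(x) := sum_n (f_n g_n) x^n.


f has coefficients f_k = 7^k and g has coefficients g_k = 3^k, so the Hadamard product has coefficient (f*g)_k = 7^k * 3^k = 21^k.
For k = 9: 21^9 = 794280046581.

794280046581


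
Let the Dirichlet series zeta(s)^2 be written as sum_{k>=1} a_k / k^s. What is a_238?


The Dirichlet convolution of the constant function 1 with itself gives (1 * 1)(k) = sum_{d | k} 1 = d(k), the number of positive divisors of k.
Since zeta(s) = sum_{k>=1} 1/k^s, we have zeta(s)^2 = sum_{k>=1} d(k)/k^s, so a_k = d(k).
For k = 238: the divisors are 1, 2, 7, 14, 17, 34, 119, 238.
Count = 8.

8


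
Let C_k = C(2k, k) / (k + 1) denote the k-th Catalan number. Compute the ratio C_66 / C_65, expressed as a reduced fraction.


Using C_k = (2k)! / (k! (k+1)!), the ratio C_{k+1}/C_k simplifies to
C_{k+1}/C_k = [(2k+2)! / ((k+1)! (k+2)!)] * [k! (k+1)! / (2k)!]
 = (2k+2)(2k+1) / ((k+1)(k+2)) = 2(2k+1) / (k+2).
For k = 65: 2(2*65 + 1) / (65 + 2) = 262/67 = 262/67.

262/67


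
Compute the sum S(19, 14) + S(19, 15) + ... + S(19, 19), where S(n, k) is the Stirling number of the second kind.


By definition, S(n, k) counts partitions of an n-set into exactly k nonempty blocks.
Computing row n = 19 for k = 14..19:
S(19, k): 243577530, 13916778, 527136, 12597, 171, 1
Sum = 258034213.

258034213


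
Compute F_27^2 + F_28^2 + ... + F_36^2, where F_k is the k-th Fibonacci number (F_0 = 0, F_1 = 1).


There is a standard identity sum_{k=0}^{N} F_k^2 = F_N * F_{N+1} (proved inductively from the telescoping relation F_k^2 = F_k F_{k+1} - F_{k-1} F_k). Then
sum_{k=27}^{36} F_k^2 = F_36 F_37 - F_26 F_27.
Computing: F_36 = 14930352, F_37 = 24157817, F_26 = 121393, F_27 = 196418.
Sum = 14930352 * 24157817 - 121393 * 196418 = 360660867591310.

360660867591310


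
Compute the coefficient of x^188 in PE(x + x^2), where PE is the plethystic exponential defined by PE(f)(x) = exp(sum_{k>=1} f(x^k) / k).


With f(x) = x + x^2, the exponent is sum_{k>=1} (x^k + x^(2k)) / k = -ln(1 - x) - ln(1 - x^2). Exponentiating:
PE(x + x^2) = 1 / ((1 - x)(1 - x^2)).
This is the generating function for partitions of n into parts of size 1 or 2. The number of 2's can be any j in 0..94, and the rest are 1's, so
[x^188] = floor(188/2) + 1 = 95.

95


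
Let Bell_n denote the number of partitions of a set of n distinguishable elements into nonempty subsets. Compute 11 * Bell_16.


Bell_16 can be computed from the Bell triangle or from Dobinski's identity Bell_n = (1/e) * sum_{k>=0} k^n / k!.
Computing Bell_16 = 10480142147.
Then 11 * 10480142147 = 115281563617.

115281563617


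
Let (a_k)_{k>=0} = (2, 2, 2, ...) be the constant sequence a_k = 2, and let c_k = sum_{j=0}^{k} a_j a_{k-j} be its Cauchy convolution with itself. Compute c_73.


Since a_j = 2 for all j >= 0, the convolution sum becomes
c_k = sum_{j=0}^{k} 2 * 2 = 4 * (k + 1).
Equivalently, the generating function of (a_k) is 2/(1 - x) and its square is 4/(1 - x)^2 = sum_{k>=0} 4(k + 1) x^k.
For k = 73: 4 * 74 = 296.

296


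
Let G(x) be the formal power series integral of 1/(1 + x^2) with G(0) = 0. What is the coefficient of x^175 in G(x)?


1/(1 + x^2) = sum_{j>=0} (-1)^j x^(2j). Integrating termwise with G(0) = 0:
G(x) = sum_{j>=0} (-1)^j x^(2j+1) / (2j+1) = arctan(x).
Only odd powers are nonzero. For x^175 write 175 = 2*87 + 1, giving
(-1)^87 / 175 = -1/175 = -1/175.

-1/175


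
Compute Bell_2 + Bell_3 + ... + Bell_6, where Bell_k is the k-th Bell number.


Recall Bell_k counts set partitions of a k-set (with Bell_0 = 1 by convention).
Bell_2 through Bell_6: 2, 5, 15, 52, 203
Sum = 2 + 5 + 15 + 52 + 203 = 277.

277


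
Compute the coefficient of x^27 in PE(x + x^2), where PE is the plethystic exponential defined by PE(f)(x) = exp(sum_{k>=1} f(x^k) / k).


With f(x) = x + x^2, the exponent is sum_{k>=1} (x^k + x^(2k)) / k = -ln(1 - x) - ln(1 - x^2). Exponentiating:
PE(x + x^2) = 1 / ((1 - x)(1 - x^2)).
This is the generating function for partitions of n into parts of size 1 or 2. The number of 2's can be any j in 0..13, and the rest are 1's, so
[x^27] = floor(27/2) + 1 = 14.

14


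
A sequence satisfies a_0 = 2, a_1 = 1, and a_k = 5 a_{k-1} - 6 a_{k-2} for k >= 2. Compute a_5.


The characteristic equation is t^2 - 5 t + 6 = 0, with roots r_1 = 3 and r_2 = 2 (so c_1 = r_1 + r_2, c_2 = -r_1 r_2 as required).
One can use the closed form a_n = A r_1^n + B r_2^n, but direct iteration is more reliable:
a_0 = 2, a_1 = 1, a_2 = -7, a_3 = -41, a_4 = -163, a_5 = -569.
So a_5 = -569.

-569


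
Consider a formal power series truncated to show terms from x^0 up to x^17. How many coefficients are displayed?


From x^0 to x^17 inclusive, the count is 17 - 0 + 1 = 18.

18


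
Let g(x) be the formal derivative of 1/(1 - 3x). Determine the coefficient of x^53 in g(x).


Differentiate termwise: d/dx sum_{k>=0} 3^k x^k = sum_{k>=1} k 3^k x^(k-1) = sum_{j>=0} (j+1) 3^(j+1) x^j.
Equivalently, d/dx [1/(1 - 3x)] = 3/(1 - 3x)^2.
For j = 53: 54 * 3^54 = 54 * 58149737003040059690390169 = 3140085798164163223281069126.

3140085798164163223281069126


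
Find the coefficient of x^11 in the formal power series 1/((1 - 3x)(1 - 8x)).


By partial fractions or Cauchy convolution:
The coefficient equals sum_{k=0}^{11} 3^k * 8^(11-k).
= 13743789059

13743789059


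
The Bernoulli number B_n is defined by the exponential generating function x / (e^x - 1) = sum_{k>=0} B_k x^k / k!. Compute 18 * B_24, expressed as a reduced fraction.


Bernoulli numbers can also be computed recursively via B_0 = 1 and sum_{j=0}^{m} C(m+1, j) B_j = 0 for m >= 1. Odd-index Bernoulli numbers vanish for k >= 3.
Computing B_24 = -236364091/2730, so 18 * B_24 = 18 * -236364091/2730 = -709092273/455.

-709092273/455


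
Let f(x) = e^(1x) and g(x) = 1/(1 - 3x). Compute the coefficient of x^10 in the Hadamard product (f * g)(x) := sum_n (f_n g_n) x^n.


Expanding: f_k = 1^k/k! (from e^(1x)) and g_k = 3^k (from 1/(1 - 3x)). So the Hadamard coefficient (f * g)_k = 1^k 3^k / k! = (3)^k / k!.
For k = 10: 3^10/10! = 59049/3628800 = 729/44800.

729/44800


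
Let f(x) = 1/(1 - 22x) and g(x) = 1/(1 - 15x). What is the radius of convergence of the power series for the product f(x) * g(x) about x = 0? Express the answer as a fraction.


The radius of 1/(1 - 22x) is 1/22 (nearest singularity at x = 1/22), and the radius of 1/(1 - 15x) is 1/15.
The product f(x)*g(x) = 1/((1 - 22x)(1 - 15x)) has singularities at both 1/22 and 1/15, so its radius of convergence is the distance to the nearest one:
min(1/22, 1/15) = 1/22.

1/22


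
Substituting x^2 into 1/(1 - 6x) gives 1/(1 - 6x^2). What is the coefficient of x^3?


Since 1/(1 - 6x^2) only has even powers of x,
the coefficient of x^3 (odd) is 0.

0


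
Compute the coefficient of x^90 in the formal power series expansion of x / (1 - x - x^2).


Let f(x) = sum_{k>=0} a_k x^k. Multiplying f(x) * (1 - x - x^2) = x and matching coefficients gives a_0 = 0, a_1 = 1, and a_k = a_{k-1} + a_{k-2} for k >= 2. These are the Fibonacci numbers F_k.
Iterating from F_0 = 0, F_1 = 1:
F_0=0, F_1=1, F_2=1, F_3=2, F_4=3, F_5=5, F_6=8, F_7=13, F_8=21, F_9=34, ...
F_90 = 2880067194370816120.

2880067194370816120


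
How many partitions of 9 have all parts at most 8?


Using the generating function (1-x)^(-1)(1-x^2)^(-1)...(1-x^8)^(-1),
the coefficient of x^9 counts these restricted partitions.
Result = 29

29


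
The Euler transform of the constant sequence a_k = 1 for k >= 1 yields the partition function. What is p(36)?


The Euler transform converts the sequence a_k = 1 into the number of integer partitions.
Using the recurrence or dynamic programming:
p(36) = 17977

17977


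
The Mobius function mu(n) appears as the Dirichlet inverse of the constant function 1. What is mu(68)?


68 has a squared prime factor, so mu(68) = 0.
Factorization reveals a repeated prime.

0


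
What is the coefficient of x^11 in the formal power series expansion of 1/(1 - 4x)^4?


The general identity 1/(1 - c x)^r = sum_{k>=0} c^k C(k + r - 1, r - 1) x^k follows by substituting y = c x into 1/(1 - y)^r = sum_{k>=0} C(k + r - 1, r - 1) y^k.
For c = 4, r = 4, k = 11:
4^11 * C(14, 3) = 4194304 * 364 = 1526726656.

1526726656


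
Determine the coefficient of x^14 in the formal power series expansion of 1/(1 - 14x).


The geometric series identity gives 1/(1 - c x) = sum_{k>=0} c^k x^k, so the coefficient of x^k is c^k.
Here c = 14 and k = 14.
Computing: 14^14 = 11112006825558016

11112006825558016


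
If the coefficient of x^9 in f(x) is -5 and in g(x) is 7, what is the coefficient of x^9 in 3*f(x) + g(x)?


Scalar multiplication scales coefficients: 3 * -5 = -15.
Then add the g coefficient: -15 + 7
= -8

-8


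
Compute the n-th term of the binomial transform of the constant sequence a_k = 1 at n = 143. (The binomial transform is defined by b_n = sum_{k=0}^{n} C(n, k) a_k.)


With a_k = 1 for all k, b_n = sum_{k=0}^{n} C(n, k) = 2^n by the binomial theorem.
For n = 143: 2^143 = 11150372599265311570767859136324180752990208.

11150372599265311570767859136324180752990208


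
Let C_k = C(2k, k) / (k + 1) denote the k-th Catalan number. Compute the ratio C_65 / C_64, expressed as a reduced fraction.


Using C_k = (2k)! / (k! (k+1)!), the ratio C_{k+1}/C_k simplifies to
C_{k+1}/C_k = [(2k+2)! / ((k+1)! (k+2)!)] * [k! (k+1)! / (2k)!]
 = (2k+2)(2k+1) / ((k+1)(k+2)) = 2(2k+1) / (k+2).
For k = 64: 2(2*64 + 1) / (64 + 2) = 258/66 = 43/11.

43/11


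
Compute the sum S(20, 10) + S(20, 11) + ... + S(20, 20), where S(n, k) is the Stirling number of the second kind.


By definition, S(n, k) counts partitions of an n-set into exactly k nonempty blocks.
Computing row n = 20 for k = 10..20:
S(20, k): 5917584964655, 1900842429486, 411016633391, 61068660380, 6302524580, 452329200, 22350954, 741285, 15675, 190, 1
Sum = 8297290649797.

8297290649797


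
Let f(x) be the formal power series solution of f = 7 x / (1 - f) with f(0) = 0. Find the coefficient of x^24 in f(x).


Apply Lagrange inversion: f = 7 x * phi(f) with phi(t) = 1/(1 - t), so
[x^n] f = 7^n * (1/n) [t^(n-1)] phi(t)^n = 7^n * (1/n) [t^(n-1)] (1 - t)^(-n) = 7^n * (1/n) C(2n - 2, n - 1) = 7^n * C_{n-1}.
For n = 24: C_23 = C(46, 23) / 24 = 8233430727600/24 = 343059613650.
With the 7^24 = 191581231380566414401 factor, the coefficient is 191581231380566414401 * 343059613650 = 65723783220008370242572856173650.

65723783220008370242572856173650


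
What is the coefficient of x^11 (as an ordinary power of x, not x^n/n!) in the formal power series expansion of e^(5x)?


The exponential series is e^y = sum_{k>=0} y^k / k!. Substituting y = 5x gives
e^(5x) = sum_{k>=0} 5^k x^k / k!.
So the coefficient of x^n is a^n/n! with a = 5, n = 11:
5^11 / 11! = 48828125/39916800 = 1953125/1596672

1953125/1596672


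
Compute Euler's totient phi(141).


phi(n) counts integers in [1, n] coprime to n. Using the multiplicative formula phi(n) = n * prod_{p | n} (1 - 1/p):
141 = 3 * 47, so
phi(141) = 141 * (1 - 1/3) * (1 - 1/47) = 92.

92


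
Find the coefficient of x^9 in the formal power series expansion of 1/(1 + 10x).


Write 1/(1 + c x) = 1/(1 - (-c) x) and apply the geometric-series identity
1/(1 - y) = sum_{k>=0} y^k to get 1/(1 + c x) = sum_{k>=0} (-c)^k x^k.
So the coefficient of x^k is (-c)^k = (-1)^k * c^k.
Here c = 10 and k = 9:
(-10)^9 = -1 * 1000000000 = -1000000000

-1000000000


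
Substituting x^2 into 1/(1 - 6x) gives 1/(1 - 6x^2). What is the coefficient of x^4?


The coefficient of x^(2m) in 1/(1 - 6x^2) is 6^m.
With n = 4 = 2*2, the coefficient is 6^2 = 36.

36


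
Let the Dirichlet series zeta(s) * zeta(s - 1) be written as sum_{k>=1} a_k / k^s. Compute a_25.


Convolution gives a_k = sum_{d | k} d * 1 = sum_{d | k} d = sigma(k), the sum of positive divisors of k.
For k = 25, the divisors are 1, 5, 25, so
sigma(25) = 1 + 5 + 25 = 31.

31


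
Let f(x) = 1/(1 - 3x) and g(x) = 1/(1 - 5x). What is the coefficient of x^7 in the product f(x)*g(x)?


The coefficient of x^n in f*g is the Cauchy product: sum_{k=0}^{n} a^k * b^(n-k).
With a=3, b=5, n=7:
sum_{k=0}^{7} 3^k * 5^(7-k)
= 192032

192032


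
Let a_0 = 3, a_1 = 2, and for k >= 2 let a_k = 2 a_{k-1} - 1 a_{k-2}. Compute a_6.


Iterating the recurrence forward:
a_0 = 3
a_1 = 2
a_2 = 2*2 - 1*3 = 1
a_3 = 2*1 - 1*2 = 0
a_4 = 2*0 - 1*1 = -1
a_5 = 2*-1 - 1*0 = -2
a_6 = 2*-2 - 1*-1 = -3
So a_6 = -3.

-3


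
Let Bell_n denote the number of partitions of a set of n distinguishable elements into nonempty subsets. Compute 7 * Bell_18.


Bell_18 can be computed from the Bell triangle or from Dobinski's identity Bell_n = (1/e) * sum_{k>=0} k^n / k!.
Computing Bell_18 = 682076806159.
Then 7 * 682076806159 = 4774537643113.

4774537643113


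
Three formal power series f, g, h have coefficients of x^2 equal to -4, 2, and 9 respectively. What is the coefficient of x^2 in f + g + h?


Series addition is componentwise:
-4 + 2 + 9
= 7

7


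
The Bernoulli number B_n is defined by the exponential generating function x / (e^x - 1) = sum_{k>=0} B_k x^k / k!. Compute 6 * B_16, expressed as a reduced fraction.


Bernoulli numbers can also be computed recursively via B_0 = 1 and sum_{j=0}^{m} C(m+1, j) B_j = 0 for m >= 1. Odd-index Bernoulli numbers vanish for k >= 3.
Computing B_16 = -3617/510, so 6 * B_16 = 6 * -3617/510 = -3617/85.

-3617/85


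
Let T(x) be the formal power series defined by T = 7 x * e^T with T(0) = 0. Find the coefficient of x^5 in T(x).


Apply the Lagrange inversion formula: if T = 7 x * phi(T) with phi(t) = e^t, then
[x^n] T = 7^n * (1/n) [t^(n-1)] phi(t)^n = 7^n * (1/n) [t^(n-1)] e^(n t) = 7^n * (1/n) * n^(n-1) / (n-1)! = 7^n * n^(n-1) / n!.
When c = 1 this is the Cayley count of rooted labeled trees on n vertices, divided by n!.
For n = 5: 7^5 * 5^4 / 5! = 16807 * 625/120 = 2100875/24.

2100875/24


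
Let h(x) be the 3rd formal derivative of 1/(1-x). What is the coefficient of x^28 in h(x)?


Differentiating 3 times: d^3/dx^3 [1/(1-x)] = 3!/(1-x)^4.
The expansion 1/(1-x)^4 = sum_{k>=0} C(k+3, 3) x^k, so the coefficient of x^n in 3!/(1-x)^4 is 3! * C(n+3, 3).
For n = 28: 6 * C(31, 3) = 6 * 4495 = 26970

26970


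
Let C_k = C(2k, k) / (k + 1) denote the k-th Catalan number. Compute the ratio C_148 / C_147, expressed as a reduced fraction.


Using C_k = (2k)! / (k! (k+1)!), the ratio C_{k+1}/C_k simplifies to
C_{k+1}/C_k = [(2k+2)! / ((k+1)! (k+2)!)] * [k! (k+1)! / (2k)!]
 = (2k+2)(2k+1) / ((k+1)(k+2)) = 2(2k+1) / (k+2).
For k = 147: 2(2*147 + 1) / (147 + 2) = 590/149 = 590/149.

590/149


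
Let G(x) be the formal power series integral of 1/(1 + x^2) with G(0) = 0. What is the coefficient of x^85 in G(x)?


1/(1 + x^2) = sum_{j>=0} (-1)^j x^(2j). Integrating termwise with G(0) = 0:
G(x) = sum_{j>=0} (-1)^j x^(2j+1) / (2j+1) = arctan(x).
Only odd powers are nonzero. For x^85 write 85 = 2*42 + 1, giving
(-1)^42 / 85 = 1/85 = 1/85.

1/85


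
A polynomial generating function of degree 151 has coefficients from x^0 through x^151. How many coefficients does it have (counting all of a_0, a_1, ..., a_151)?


A polynomial of degree 151 takes the form a_0 + a_1 x + ... + a_151 x^151.
The number of coefficients is 151 + 1 = 152.

152


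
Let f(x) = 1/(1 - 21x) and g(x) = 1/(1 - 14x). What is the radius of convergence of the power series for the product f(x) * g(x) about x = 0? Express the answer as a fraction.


The radius of 1/(1 - 21x) is 1/21 (nearest singularity at x = 1/21), and the radius of 1/(1 - 14x) is 1/14.
The product f(x)*g(x) = 1/((1 - 21x)(1 - 14x)) has singularities at both 1/21 and 1/14, so its radius of convergence is the distance to the nearest one:
min(1/21, 1/14) = 1/21.

1/21


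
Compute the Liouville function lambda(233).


The Liouville function is lambda(k) = (-1)^Omega(k), where Omega(k) counts the prime factors of k with multiplicity.
Factoring: 233 = 233, so Omega(233) = 1.
lambda(233) = (-1)^1 = -1.

-1


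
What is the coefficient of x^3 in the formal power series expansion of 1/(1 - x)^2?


The expansion 1/(1 - x)^r = sum_{k>=0} C(k + r - 1, r - 1) x^k follows from the multiset / negative-binomial theorem (or from repeated differentiation of the geometric series).
For r = 2 and k = 3:
C(4, 1) = 24 / (1 * 6) = 4.

4


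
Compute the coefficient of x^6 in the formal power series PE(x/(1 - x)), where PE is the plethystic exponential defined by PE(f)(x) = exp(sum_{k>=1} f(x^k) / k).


For f(x) = x/(1 - x) we have
sum_{k>=1} f(x^k) / k = sum_{k>=1} (1/k) * x^k / (1 - x^k) = sum_{k, m >= 1} x^(k m) / k,
which after exponentiating simplifies to
PE(x/(1 - x)) = prod_{k>=1} 1 / (1 - x^k).
This is the generating function for the partition function p(n), so the coefficient of x^6 is p(6).
Computing p(6) by dynamic programming over parts 1, 2, ..., 6: p(6) = 11.

11


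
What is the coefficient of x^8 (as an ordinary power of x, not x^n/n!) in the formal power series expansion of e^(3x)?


The exponential series is e^y = sum_{k>=0} y^k / k!. Substituting y = 3x gives
e^(3x) = sum_{k>=0} 3^k x^k / k!.
So the coefficient of x^n is a^n/n! with a = 3, n = 8:
3^8 / 8! = 6561/40320 = 729/4480

729/4480


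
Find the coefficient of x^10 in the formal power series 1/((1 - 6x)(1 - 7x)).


By partial fractions or Cauchy convolution:
The coefficient equals sum_{k=0}^{10} 6^k * 7^(10-k).
= 1614529687

1614529687


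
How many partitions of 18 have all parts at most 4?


Using the generating function (1-x)^(-1)(1-x^2)^(-1)...(1-x^4)^(-1),
the coefficient of x^18 counts these restricted partitions.
Result = 84

84


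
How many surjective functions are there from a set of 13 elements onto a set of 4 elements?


By inclusion-exclusion on which target elements are missed, the number of surjections from an n-set onto a k-set is
surj(n, k) = sum_{j=0}^{k} (-1)^j C(k, j) (k - j)^n.
Equivalently surj(n, k) = k! * S(n, k), where S(n, k) is the Stirling number of the second kind.
For n = 13, k = 4:
S(13, 4) = 2532530, so
surj = 4! * 2532530 = 24 * 2532530 = 60780720.

60780720


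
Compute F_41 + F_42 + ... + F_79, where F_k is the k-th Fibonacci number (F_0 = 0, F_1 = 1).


Use the identity sum_{k=0}^{N} F_k = F_{N+2} - 1 (which follows from F_{k+2} - F_{k+1} = F_k). Then
sum_{k=41}^{79} F_k = (F_{81} - 1) - (F_{42} - 1) = F_{81} - F_{42}.
Computing: F_{81} = 37889062373143906, F_{42} = 267914296, so
Sum = 37889062373143906 - 267914296 = 37889062105229610.

37889062105229610


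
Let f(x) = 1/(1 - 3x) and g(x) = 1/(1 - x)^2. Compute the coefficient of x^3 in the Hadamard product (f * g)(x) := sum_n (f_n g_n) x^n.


f has coefficients f_k = 3^k. For g = 1/(1 - x)^2 the coefficient is g_k = C(k + 1, 1) = k + 1. The Hadamard coefficient is (f * g)_k = 3^k * (k + 1).
For k = 3: 3^3 * 4 = 27 * 4 = 108.

108


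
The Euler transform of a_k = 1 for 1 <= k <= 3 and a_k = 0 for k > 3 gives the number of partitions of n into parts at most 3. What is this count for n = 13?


Partitions of 13 into parts at most 3:
Using generating function (1-x)^(-1)(1-x^2)^(-1)(1-x^3)^(-1),
the coefficient of x^13 = 21

21


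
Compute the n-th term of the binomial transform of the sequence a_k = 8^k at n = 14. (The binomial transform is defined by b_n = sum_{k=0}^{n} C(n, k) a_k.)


With a_k = 8^k, b_n = sum_{k=0}^{n} C(n, k) 8^k = (1 + 8)^n by the binomial theorem.
For n = 14: (1 + 8)^14 = 9^14 = 22876792454961.

22876792454961


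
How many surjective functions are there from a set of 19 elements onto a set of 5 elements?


By inclusion-exclusion on which target elements are missed, the number of surjections from an n-set onto a k-set is
surj(n, k) = sum_{j=0}^{k} (-1)^j C(k, j) (k - j)^n.
Equivalently surj(n, k) = k! * S(n, k), where S(n, k) is the Stirling number of the second kind.
For n = 19, k = 5:
S(19, 5) = 147589284710, so
surj = 5! * 147589284710 = 120 * 147589284710 = 17710714165200.

17710714165200


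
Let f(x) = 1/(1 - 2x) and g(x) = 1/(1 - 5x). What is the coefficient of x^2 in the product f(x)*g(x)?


The coefficient of x^n in f*g is the Cauchy product: sum_{k=0}^{n} a^k * b^(n-k).
With a=2, b=5, n=2:
sum_{k=0}^{2} 2^k * 5^(2-k)
= 39

39


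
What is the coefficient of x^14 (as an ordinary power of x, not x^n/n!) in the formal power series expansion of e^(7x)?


The exponential series is e^y = sum_{k>=0} y^k / k!. Substituting y = 7x gives
e^(7x) = sum_{k>=0} 7^k x^k / k!.
So the coefficient of x^n is a^n/n! with a = 7, n = 14:
7^14 / 14! = 678223072849/87178291200 = 13841287201/1779148800

13841287201/1779148800


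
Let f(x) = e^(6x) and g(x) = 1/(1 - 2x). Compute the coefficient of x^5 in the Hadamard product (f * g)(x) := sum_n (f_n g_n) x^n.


Expanding: f_k = 6^k/k! (from e^(6x)) and g_k = 2^k (from 1/(1 - 2x)). So the Hadamard coefficient (f * g)_k = 6^k 2^k / k! = (12)^k / k!.
For k = 5: 12^5/5! = 248832/120 = 10368/5.

10368/5


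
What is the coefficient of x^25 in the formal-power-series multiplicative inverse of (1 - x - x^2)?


Let the inverse be f(x) = sum_{k>=0} a_k x^k. From f(x) * (1 - x - x^2) = 1 and matching coefficients:
 x^0: a_0 = 1.
 x^1: a_1 - a_0 = 0, so a_1 = 1.
 x^k (k >= 2): a_k - a_{k-1} - a_{k-2} = 0, i.e. a_k = a_{k-1} + a_{k-2}.
This is the Fibonacci-type recurrence shifted so that a_0 = a_1 = 1.
Iterating: a_0=1, a_1=1, a_2=2, a_3=3, a_4=5, a_5=8, a_6=13, a_7=21, a_8=34, a_9=55, ...
a_25 = 121393.

121393


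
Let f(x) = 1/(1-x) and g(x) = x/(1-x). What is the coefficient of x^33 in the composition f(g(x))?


First simplify the composition: f(g(x)) = 1/(1 - x/(1-x)) = (1-x)/((1-x) - x) = (1-x)/(1-2x).
Now extract the coefficient. Write (1-x)/(1-2x) = 1/(1-2x) - x/(1-2x).
The coefficient of x^n in 1/(1-2x) is 2^n, and in x/(1-2x) is 2^(n-1) (for n >= 1).
So the coefficient of x^33 is 2^33 - 2^32 = 8589934592 - 4294967296 = 4294967296.

4294967296


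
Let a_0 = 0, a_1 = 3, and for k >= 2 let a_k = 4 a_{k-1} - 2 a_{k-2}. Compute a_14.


Iterating the recurrence forward:
a_0 = 0
a_1 = 3
a_2 = 4*3 - 2*0 = 12
a_3 = 4*12 - 2*3 = 42
a_4 = 4*42 - 2*12 = 144
a_5 = 4*144 - 2*42 = 492
a_6 = 4*492 - 2*144 = 1680
a_7 = 4*1680 - 2*492 = 5736
a_8 = 4*5736 - 2*1680 = 19584
a_9 = 4*19584 - 2*5736 = 66864
a_10 = 4*66864 - 2*19584 = 228288
a_11 = 4*228288 - 2*66864 = 779424
a_12 = 4*779424 - 2*228288 = 2661120
a_13 = 4*2661120 - 2*779424 = 9085632
a_14 = 4*9085632 - 2*2661120 = 31020288
So a_14 = 31020288.

31020288


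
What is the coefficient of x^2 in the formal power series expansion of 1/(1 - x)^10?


The negative binomial / multiset identity is
1/(1 - x)^r = sum_{k>=0} C(k + r - 1, r - 1) x^k.
Here r = 10 and k = 2, so the coefficient is
C(2 + 9, 9) = C(11, 9)
= 55

55


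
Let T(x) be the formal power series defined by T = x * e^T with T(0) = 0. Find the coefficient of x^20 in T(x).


Apply the Lagrange inversion formula: if T = x * phi(T) with phi(t) = e^t, then
[x^n] T = (1/n) [t^(n-1)] phi(t)^n = (1/n) [t^(n-1)] e^(n t) = (1/n) * n^(n-1) / (n-1)! = n^(n-1) / n!.
When c = 1 this is the Cayley count of rooted labeled trees on n vertices, divided by n!.
For n = 20: 20^19 / 20! = 5242880000000000000000000/2432902008176640000 = 32000000000000000/14849255421.

32000000000000000/14849255421


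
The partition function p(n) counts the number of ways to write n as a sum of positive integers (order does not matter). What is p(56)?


Using the generating function prod_{k>=1} 1/(1-x^k), we compute p(56).
By dynamic programming over parts 1 through 56:
p(56) = 526823

526823


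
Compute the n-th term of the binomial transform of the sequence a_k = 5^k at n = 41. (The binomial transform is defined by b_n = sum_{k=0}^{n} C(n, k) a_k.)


With a_k = 5^k, b_n = sum_{k=0}^{n} C(n, k) 5^k = (1 + 5)^n by the binomial theorem.
For n = 41: (1 + 5)^41 = 6^41 = 80204967233062404407033075859456.

80204967233062404407033075859456


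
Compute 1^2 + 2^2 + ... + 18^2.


This power sum has a closed form given by Faulhaber's formula
sum_{k=1}^{m} k^p = (1 / (p + 1)) * sum_{j=0}^{p} C(p + 1, j) B_j m^(p + 1 - j),
but for small m direct computation is fastest:
1 + 4 + 9 + 16 + 25 + 36 + 49 + 64 + 81 + 100 + 121 + 144 + 169 + 196 + 225 + 256 + 289 + 324 = 2109.

2109


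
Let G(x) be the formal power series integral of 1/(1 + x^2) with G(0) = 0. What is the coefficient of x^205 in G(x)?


1/(1 + x^2) = sum_{j>=0} (-1)^j x^(2j). Integrating termwise with G(0) = 0:
G(x) = sum_{j>=0} (-1)^j x^(2j+1) / (2j+1) = arctan(x).
Only odd powers are nonzero. For x^205 write 205 = 2*102 + 1, giving
(-1)^102 / 205 = 1/205 = 1/205.

1/205


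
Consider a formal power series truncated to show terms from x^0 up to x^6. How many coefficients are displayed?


From x^0 to x^6 inclusive, the count is 6 - 0 + 1 = 7.

7


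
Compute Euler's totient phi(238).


phi(n) counts integers in [1, n] coprime to n. Using the multiplicative formula phi(n) = n * prod_{p | n} (1 - 1/p):
238 = 2 * 7 * 17, so
phi(238) = 238 * (1 - 1/2) * (1 - 1/7) * (1 - 1/17) = 96.

96


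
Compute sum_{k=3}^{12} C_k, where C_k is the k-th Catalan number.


C_3 through C_12: 5, 14, 42, 132, 429, 1430, 4862, 16796, 58786, 208012
Sum = 5 + 14 + 42 + 132 + 429 + 1430 + 4862 + 16796 + 58786 + 208012
= 290508

290508


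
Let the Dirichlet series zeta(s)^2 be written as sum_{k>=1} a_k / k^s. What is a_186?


The Dirichlet convolution of the constant function 1 with itself gives (1 * 1)(k) = sum_{d | k} 1 = d(k), the number of positive divisors of k.
Since zeta(s) = sum_{k>=1} 1/k^s, we have zeta(s)^2 = sum_{k>=1} d(k)/k^s, so a_k = d(k).
For k = 186: the divisors are 1, 2, 3, 6, 31, 62, 93, 186.
Count = 8.

8


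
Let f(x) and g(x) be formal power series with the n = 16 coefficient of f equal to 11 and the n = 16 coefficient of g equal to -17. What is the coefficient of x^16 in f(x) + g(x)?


Addition of formal power series is termwise.
The coefficient of x^16 in f + g = 11 + -17
= -6

-6


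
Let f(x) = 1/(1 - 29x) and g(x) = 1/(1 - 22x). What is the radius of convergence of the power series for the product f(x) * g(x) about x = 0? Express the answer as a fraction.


The radius of 1/(1 - 29x) is 1/29 (nearest singularity at x = 1/29), and the radius of 1/(1 - 22x) is 1/22.
The product f(x)*g(x) = 1/((1 - 29x)(1 - 22x)) has singularities at both 1/29 and 1/22, so its radius of convergence is the distance to the nearest one:
min(1/29, 1/22) = 1/29.

1/29
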